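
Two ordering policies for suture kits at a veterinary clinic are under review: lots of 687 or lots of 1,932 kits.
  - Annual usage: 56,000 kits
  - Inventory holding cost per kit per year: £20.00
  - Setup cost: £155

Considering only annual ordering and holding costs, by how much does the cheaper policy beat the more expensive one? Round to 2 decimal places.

For each Q, cost = (D/Q)·S + (Q/2)·H.
TC(687) = (56,000/687)×155 + (687/2)×20 = £19,504.64
TC(1,932) = (56,000/1,932)×155 + (1,932/2)×20 = £23,812.75
Lots of 687 are cheaper by £4,308.11.

£4,308.11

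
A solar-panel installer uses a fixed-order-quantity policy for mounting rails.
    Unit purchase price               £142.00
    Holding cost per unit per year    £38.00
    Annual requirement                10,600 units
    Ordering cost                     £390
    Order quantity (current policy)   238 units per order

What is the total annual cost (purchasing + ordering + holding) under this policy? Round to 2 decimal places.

Ordering: D/Q × S = 10,600/238 × £390 = £17,369.75
Holding:  Q/2 × H = 238/2 × £38 = £4,522.00
Purchase cost = D·C = 10,600 × 142 = £1,505,200.00
Total = £17,369.75 + £4,522.00 + £1,505,200.00 = £1,527,091.75

£1,527,091.75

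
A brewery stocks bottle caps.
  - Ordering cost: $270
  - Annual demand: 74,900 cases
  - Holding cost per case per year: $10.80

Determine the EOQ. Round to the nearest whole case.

1,935 cases

Q* = √(2·D·S / H) = √(2·74,900·270 / 10.8) = √3,745,000.0 ≈ 1,935.20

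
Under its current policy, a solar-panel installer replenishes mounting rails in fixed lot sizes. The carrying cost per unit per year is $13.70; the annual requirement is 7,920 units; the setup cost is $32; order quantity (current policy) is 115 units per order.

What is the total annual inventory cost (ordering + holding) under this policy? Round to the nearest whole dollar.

$2,992

Orders/yr = 7,920/115 = 68.870; ordering cost = 68.870 × $32 = $2,203.83
Average inventory = 115/2 = 57.5; holding cost = 57.5 × $13.7 = $787.75
Total = $2,203.83 + $787.75 = $2,991.58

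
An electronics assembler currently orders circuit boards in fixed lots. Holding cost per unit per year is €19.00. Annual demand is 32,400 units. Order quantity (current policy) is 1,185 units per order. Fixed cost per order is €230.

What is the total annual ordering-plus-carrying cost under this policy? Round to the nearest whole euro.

Ordering: D/Q × S = 32,400/1,185 × €230 = €6,288.61
Holding:  Q/2 × H = 1,185/2 × €19 = €11,257.50
Total = €6,288.61 + €11,257.50 = €17,546.11

€17,546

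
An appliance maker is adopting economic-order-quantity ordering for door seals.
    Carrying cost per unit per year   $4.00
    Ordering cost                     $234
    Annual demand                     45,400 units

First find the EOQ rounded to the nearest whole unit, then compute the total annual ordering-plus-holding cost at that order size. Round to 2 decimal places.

Optimal lot size Q* = (2 × 45,400 × $234 / $4)^½ ≈ 2,304.73 → Q = 2,305 units
Orders/yr = 45,400/2,305 = 19.696; ordering cost = 19.696 × $234 = $4,608.94
Average inventory = 2,305/2 = 1152.5; holding cost = 1152.5 × $4 = $4,610.00
Total = $4,608.94 + $4,610.00 = $9,218.94

$9,218.94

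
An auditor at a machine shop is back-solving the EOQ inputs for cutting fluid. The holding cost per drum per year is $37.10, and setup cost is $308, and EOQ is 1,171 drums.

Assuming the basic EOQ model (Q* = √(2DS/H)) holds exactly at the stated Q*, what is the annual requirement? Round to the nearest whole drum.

Since Q* = (2DS/H)^½, squaring gives Q*²·H = 2DS.
D = Q²H / (2S) = 1,171² × 37.1 / (2 × 308) = 82,586.11

82,586 drums per year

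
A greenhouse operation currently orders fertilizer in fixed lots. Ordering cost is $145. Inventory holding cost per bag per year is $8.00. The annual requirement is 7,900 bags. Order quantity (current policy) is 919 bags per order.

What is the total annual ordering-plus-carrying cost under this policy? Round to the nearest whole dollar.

$4,922

Ordering: D/Q × S = 7,900/919 × $145 = $1,246.46
Holding:  Q/2 × H = 919/2 × $8 = $3,676.00
Total = $1,246.46 + $3,676.00 = $4,922.46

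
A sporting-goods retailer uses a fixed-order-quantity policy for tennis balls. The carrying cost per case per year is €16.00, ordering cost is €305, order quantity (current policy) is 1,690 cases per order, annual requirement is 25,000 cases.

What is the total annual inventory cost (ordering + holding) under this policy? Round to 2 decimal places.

Ordering: D/Q × S = 25,000/1,690 × €305 = €4,511.83
Holding:  Q/2 × H = 1,690/2 × €16 = €13,520.00
Total = €4,511.83 + €13,520.00 = €18,031.83

€18,031.83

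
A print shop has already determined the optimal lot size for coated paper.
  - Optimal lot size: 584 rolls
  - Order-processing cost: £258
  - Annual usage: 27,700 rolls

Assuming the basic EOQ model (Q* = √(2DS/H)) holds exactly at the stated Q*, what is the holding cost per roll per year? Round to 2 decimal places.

£41.91

EOQ relation: Q² = 2DS/H, so rearrange for the unknown.
H = 2DS / Q² = 2 × 27,700 × 258 / 584² = 41.9087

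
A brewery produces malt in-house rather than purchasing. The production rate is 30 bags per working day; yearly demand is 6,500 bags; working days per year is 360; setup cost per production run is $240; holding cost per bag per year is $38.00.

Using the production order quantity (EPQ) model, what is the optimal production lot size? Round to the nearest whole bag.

454 bags

d = 6,500/360 = 18.0556 bags/day;  effective holding cost H(1 − d/p) = 38·(1 − 18.0556/30) = 15.12963
Q* = √(2DS / H_eff) = √(2·6,500·240 / 15.12963) ≈ 454.11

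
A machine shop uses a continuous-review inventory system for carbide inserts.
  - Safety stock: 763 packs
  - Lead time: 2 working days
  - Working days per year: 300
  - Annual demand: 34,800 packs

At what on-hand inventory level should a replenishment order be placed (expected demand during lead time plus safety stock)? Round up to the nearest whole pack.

995 packs

Daily demand d = 34,800 / 300 = 116.000 packs/day
Demand during lead time = 116.000 × 2 = 232.00
Reorder point = 232.00 + 763 = 995.00 → round up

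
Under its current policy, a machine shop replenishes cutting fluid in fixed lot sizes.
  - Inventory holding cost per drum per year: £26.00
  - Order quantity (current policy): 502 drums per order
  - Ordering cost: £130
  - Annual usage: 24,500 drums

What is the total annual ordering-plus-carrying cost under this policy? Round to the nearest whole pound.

Annual ordering cost = (D/Q)·S = (24,500/502) × 130 = £6,344.62
Annual holding cost  = (Q/2)·H = (502/2) × 26 = £6,526.00
Total = £6,344.62 + £6,526.00 = £12,870.62

£12,871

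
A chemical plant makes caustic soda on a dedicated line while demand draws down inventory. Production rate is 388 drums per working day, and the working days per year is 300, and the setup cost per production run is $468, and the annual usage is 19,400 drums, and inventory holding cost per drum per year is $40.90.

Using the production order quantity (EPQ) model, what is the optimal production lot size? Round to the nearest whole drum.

Daily demand d = 19,400/300 = 64.667; p = 388; 1 − d/p = 0.83333
EPQ = √(2DS / (H(1 − d/p)))
    = √(2 × 19,400 × 468 / (40.9 × 0.83333)) ≈ 729.91

730 drums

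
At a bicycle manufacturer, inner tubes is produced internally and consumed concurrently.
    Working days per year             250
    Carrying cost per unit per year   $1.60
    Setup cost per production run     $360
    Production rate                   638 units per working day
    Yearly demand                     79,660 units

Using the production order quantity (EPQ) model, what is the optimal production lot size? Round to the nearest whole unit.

Daily demand d = 79,660/250 = 318.640; p = 638; 1 − d/p = 0.50056
EPQ = √(2DS / (H(1 − d/p)))
    = √(2 × 79,660 × 360 / (1.6 × 0.50056)) ≈ 8,462.46

8,462 units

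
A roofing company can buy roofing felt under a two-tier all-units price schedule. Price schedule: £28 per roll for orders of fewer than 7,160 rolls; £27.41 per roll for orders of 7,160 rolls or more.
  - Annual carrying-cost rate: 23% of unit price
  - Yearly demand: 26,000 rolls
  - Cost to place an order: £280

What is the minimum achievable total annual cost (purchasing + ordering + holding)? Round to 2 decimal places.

H₁ = 23%×£28 = £6.4400;  H₂ = 23%×£27.41 = £6.3043
EOQ₁ = √(2×26,000×280/6.4400) = 1,503.62  (< 7,160, feasible at tier 1)
EOQ₂ = √(2×26,000×280/6.3043) = 1,519.72  (< 7,160 → use Q = 7,160 at tier-2 price)
TC(tier 1 (EOQ₁), Q≈1,503.6) = £737,683.31
TC(tier 2, Q≈7,160.0) = £736,246.15
Minimum at tier 2: £736,246.15

£736,246.15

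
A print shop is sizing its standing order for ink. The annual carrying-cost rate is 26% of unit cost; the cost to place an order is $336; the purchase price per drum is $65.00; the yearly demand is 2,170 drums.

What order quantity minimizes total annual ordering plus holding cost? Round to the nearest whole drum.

Carrying cost H = $65 × 26% = $16.9000/drum/yr
EOQ = √(2DS/H) = √(2 × 2,170 × 336 / 16.9)
    = √(86,286.39) ≈ 293.75

294 drums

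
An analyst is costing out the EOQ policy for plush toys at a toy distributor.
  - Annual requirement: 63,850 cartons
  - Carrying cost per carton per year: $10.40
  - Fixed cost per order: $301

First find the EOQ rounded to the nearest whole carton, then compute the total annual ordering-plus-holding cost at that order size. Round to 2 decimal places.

$19,993.80

Optimal lot size Q* = (2 × 63,850 × $301 / $10.4)^½ ≈ 1,922.48 → Q = 1,922 cartons
Ordering: D/Q × S = 63,850/1,922 × $301 = $9,999.40
Holding:  Q/2 × H = 1,922/2 × $10.4 = $9,994.40
Total = $9,999.40 + $9,994.40 = $19,993.80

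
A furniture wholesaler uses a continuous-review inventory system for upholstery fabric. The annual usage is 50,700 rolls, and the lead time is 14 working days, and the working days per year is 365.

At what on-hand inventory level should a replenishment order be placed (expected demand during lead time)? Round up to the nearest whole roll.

1,945 rolls

Daily demand d = 50,700 / 365 = 138.904 rolls/day
Demand during lead time = 138.904 × 14 = 1,944.66
Reorder point = 1,944.66 → round up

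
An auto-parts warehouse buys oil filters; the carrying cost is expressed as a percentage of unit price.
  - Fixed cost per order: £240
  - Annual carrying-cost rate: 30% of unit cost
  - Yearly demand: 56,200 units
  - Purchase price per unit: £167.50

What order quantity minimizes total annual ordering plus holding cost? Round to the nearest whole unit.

733 units

Carrying cost H = £167.5 × 30% = £50.2500/unit/yr
Q* = √(2·D·S / H) = √(2·56,200·240 / 50.25) = √536,835.8 ≈ 732.69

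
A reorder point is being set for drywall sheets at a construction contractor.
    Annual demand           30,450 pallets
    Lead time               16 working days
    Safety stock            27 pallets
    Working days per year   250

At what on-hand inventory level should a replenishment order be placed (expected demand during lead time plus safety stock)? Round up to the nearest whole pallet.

Daily demand d = 30,450 / 250 = 121.800 pallets/day
Demand during lead time = 121.800 × 16 = 1,948.80
Reorder point = 1,948.80 + 27 = 1,975.80 → round up

1,976 pallets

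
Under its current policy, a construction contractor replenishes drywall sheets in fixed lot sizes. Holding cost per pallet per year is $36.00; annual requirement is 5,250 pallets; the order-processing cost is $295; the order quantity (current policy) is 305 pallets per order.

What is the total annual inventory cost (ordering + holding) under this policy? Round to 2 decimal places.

$10,567.87

Orders/yr = 5,250/305 = 17.213; ordering cost = 17.213 × $295 = $5,077.87
Average inventory = 305/2 = 152.5; holding cost = 152.5 × $36 = $5,490.00
Total = $5,077.87 + $5,490.00 = $10,567.87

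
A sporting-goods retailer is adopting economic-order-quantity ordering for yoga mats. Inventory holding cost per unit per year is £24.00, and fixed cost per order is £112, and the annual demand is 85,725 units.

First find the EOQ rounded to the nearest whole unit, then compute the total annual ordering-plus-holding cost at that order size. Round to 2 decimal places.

£21,467.60

Optimal lot size Q* = (2 × 85,725 × £112 / £24)^½ ≈ 894.48 → Q = 894 units
Orders/yr = 85,725/894 = 95.889; ordering cost = 95.889 × £112 = £10,739.60
Average inventory = 894/2 = 447; holding cost = 447 × £24 = £10,728.00
Total = £10,739.60 + £10,728.00 = £21,467.60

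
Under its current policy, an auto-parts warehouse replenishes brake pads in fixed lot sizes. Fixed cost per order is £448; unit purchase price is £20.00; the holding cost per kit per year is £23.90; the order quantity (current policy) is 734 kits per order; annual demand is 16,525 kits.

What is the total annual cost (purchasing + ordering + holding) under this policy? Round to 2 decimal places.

Ordering: D/Q × S = 16,525/734 × £448 = £10,086.10
Holding:  Q/2 × H = 734/2 × £23.9 = £8,771.30
Purchase cost = D·C = 16,525 × 20 = £330,500.00
Total = £10,086.10 + £8,771.30 + £330,500.00 = £349,357.40

£349,357.40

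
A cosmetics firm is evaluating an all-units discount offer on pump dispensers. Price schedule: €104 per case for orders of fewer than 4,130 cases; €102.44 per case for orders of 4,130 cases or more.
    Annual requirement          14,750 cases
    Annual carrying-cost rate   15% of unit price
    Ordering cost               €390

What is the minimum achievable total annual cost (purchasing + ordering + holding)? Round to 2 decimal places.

€1,544,113.65

H₁ = 15%×€104 = €15.6000;  H₂ = 15%×€102.44 = €15.3660
EOQ₁ = √(2×14,750×390/15.6000) = 858.78  (< 4,130, feasible at tier 1)
EOQ₂ = √(2×14,750×390/15.3660) = 865.29  (< 4,130 → use Q = 4,130 at tier-2 price)
TC(tier 1 (EOQ₁), Q≈858.8) = €1,547,396.94
TC(tier 2, Q≈4,130.0) = €1,544,113.65
Minimum at tier 2: €1,544,113.65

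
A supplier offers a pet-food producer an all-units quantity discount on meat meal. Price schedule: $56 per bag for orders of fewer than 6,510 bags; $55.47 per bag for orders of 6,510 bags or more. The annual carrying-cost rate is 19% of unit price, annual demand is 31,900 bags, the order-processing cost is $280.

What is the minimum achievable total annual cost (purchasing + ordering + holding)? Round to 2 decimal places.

$1,800,186.70

H₁ = 19%×$56 = $10.6400;  H₂ = 19%×$55.47 = $10.5393
EOQ₁ = √(2×31,900×280/10.6400) = 1,295.74  (< 6,510, feasible at tier 1)
EOQ₂ = √(2×31,900×280/10.5393) = 1,301.92  (< 6,510 → use Q = 6,510 at tier-2 price)
TC(tier 1 (EOQ₁), Q≈1,295.7) = $1,800,186.70
TC(tier 2, Q≈6,510.0) = $1,805,170.46
Minimum at tier 1 (EOQ₁): $1,800,186.70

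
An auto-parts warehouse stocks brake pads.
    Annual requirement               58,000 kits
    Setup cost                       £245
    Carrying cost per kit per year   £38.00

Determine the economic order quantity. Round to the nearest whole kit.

EOQ = √(2DS/H) = √(2 × 58,000 × 245 / 38)
    = √(747,894.74) ≈ 864.81

865 kits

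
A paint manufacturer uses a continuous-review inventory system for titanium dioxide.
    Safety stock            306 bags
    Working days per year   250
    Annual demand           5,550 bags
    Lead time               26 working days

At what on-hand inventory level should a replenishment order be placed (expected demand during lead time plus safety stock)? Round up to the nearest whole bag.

Daily demand d = 5,550 / 250 = 22.200 bags/day
Demand during lead time = 22.200 × 26 = 577.20
Reorder point = 577.20 + 306 = 883.20 → round up

884 bags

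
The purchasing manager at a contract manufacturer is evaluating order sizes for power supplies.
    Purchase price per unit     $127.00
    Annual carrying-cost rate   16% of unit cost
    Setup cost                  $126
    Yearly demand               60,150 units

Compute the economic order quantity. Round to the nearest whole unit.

Carrying cost H = $127 × 16% = $20.3200/unit/yr
2DS/H = 2·60,150·126/20.32 = 745,954.72
EOQ = √745,954.72 ≈ 863.69

864 units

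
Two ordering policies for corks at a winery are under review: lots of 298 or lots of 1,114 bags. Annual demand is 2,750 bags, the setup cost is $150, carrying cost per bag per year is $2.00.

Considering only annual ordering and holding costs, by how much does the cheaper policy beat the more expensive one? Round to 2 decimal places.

$197.94

Annual cost at Q: ordering D·S/Q plus holding Q·H/2.
TC(298) = (2,750/298)×150 + (298/2)×2 = $1,682.23
TC(1,114) = (2,750/1,114)×150 + (1,114/2)×2 = $1,484.29
Lots of 1,114 are cheaper by $197.94.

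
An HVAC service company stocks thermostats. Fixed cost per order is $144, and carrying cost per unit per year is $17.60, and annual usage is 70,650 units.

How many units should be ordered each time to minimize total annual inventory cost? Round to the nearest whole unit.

2DS/H = 2·70,650·144/17.6 = 1,156,090.91
EOQ = √1,156,090.91 ≈ 1,075.22

1,075 units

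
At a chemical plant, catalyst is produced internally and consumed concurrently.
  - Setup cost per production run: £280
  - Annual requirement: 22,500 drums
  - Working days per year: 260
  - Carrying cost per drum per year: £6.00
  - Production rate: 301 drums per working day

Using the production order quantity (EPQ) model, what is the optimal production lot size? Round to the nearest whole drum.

1,717 drums

d = 22,500/260 = 86.5385 drums/day;  effective holding cost H(1 − d/p) = 6·(1 − 86.5385/301) = 4.27498
Q* = √(2DS / H_eff) = √(2·22,500·280 / 4.27498) ≈ 1,716.79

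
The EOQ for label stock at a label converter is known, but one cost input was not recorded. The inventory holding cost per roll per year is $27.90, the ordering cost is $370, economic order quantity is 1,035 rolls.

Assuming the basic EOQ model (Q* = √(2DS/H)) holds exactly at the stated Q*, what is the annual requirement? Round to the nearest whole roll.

From Q* = √(2DS/H) ⇒ Q*² = 2DS/H.
D = Q²H / (2S) = 1,035² × 27.9 / (2 × 370) = 40,388.08

40,388 rolls per year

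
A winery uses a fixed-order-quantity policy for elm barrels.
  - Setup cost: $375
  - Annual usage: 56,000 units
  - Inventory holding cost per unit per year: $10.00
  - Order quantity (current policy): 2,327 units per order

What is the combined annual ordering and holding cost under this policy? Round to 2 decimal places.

Annual ordering cost = (D/Q)·S = (56,000/2,327) × 375 = $9,024.50
Annual holding cost  = (Q/2)·H = (2,327/2) × 10 = $11,635.00
Total = $9,024.50 + $11,635.00 = $20,659.50

$20,659.50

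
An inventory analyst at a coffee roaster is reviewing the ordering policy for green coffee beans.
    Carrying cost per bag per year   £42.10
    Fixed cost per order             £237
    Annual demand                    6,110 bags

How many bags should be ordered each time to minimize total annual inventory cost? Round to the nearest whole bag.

262 bags

Optimal lot size Q* = (2 × 6,110 × £237 / £42.1)^½ ≈ 262.28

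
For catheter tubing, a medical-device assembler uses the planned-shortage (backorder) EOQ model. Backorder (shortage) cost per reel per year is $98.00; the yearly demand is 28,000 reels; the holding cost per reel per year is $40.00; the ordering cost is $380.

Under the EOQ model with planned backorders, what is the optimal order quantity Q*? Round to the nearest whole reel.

866 reels

Q* = √(2DS/H) · √((H + b)/b)
   = √(2 × 28,000 × 380 / 40) · √((40 + 98) / 98)
   = 729.383 × 1.1867 ≈ 865.53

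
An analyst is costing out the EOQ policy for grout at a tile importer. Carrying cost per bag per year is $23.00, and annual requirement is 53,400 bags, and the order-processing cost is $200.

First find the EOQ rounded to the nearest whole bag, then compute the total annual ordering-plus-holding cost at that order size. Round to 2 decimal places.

EOQ = √(2DS/H) = √(2 × 53,400 × 200 / 23)
    = √(928,695.65) ≈ 963.69 → Q = 964 bags
Orders/yr = 53,400/964 = 55.394; ordering cost = 55.394 × $200 = $11,078.84
Average inventory = 964/2 = 482; holding cost = 482 × $23 = $11,086.00
Total = $11,078.84 + $11,086.00 = $22,164.84

$22,164.84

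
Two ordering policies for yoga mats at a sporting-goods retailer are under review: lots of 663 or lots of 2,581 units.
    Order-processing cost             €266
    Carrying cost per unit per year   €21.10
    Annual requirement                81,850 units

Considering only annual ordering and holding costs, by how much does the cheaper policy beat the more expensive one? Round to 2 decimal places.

€4,168.33

TC(Q) = (D/Q)S + (Q/2)H
TC(663) = (81,850/663)×266 + (663/2)×21.1 = €39,833.41
TC(2,581) = (81,850/2,581)×266 + (2,581/2)×21.1 = €35,665.08
|ΔTC| = |€39,833.41 − €35,665.08| = €4,168.33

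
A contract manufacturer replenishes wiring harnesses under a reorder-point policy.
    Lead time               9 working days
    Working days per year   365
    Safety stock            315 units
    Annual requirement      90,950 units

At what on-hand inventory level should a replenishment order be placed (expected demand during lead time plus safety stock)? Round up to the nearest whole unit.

2,558 units

Daily demand d = 90,950 / 365 = 249.178 units/day
Demand during lead time = 249.178 × 9 = 2,242.60
Reorder point = 2,242.60 + 315 = 2,557.60 → round up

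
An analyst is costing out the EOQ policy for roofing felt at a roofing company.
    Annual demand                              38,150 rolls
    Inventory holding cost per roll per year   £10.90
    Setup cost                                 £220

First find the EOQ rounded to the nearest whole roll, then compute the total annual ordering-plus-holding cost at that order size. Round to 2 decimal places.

Optimal lot size Q* = (2 × 38,150 × £220 / £10.9)^½ ≈ 1,240.97 → Q = 1,241 rolls
Ordering: D/Q × S = 38,150/1,241 × £220 = £6,763.09
Holding:  Q/2 × H = 1,241/2 × £10.9 = £6,763.45
Total = £6,763.09 + £6,763.45 = £13,526.54

£13,526.54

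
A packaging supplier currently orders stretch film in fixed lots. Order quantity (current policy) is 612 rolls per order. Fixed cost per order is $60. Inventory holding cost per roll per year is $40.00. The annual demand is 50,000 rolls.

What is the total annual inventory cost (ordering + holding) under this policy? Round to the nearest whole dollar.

$17,142

Ordering: D/Q × S = 50,000/612 × $60 = $4,901.96
Holding:  Q/2 × H = 612/2 × $40 = $12,240.00
Total = $4,901.96 + $12,240.00 = $17,141.96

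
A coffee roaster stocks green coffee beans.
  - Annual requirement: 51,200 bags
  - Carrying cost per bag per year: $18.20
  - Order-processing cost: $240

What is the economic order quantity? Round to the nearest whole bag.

1,162 bags

EOQ = √(2DS/H) = √(2 × 51,200 × 240 / 18.2)
    = √(1,350,329.67) ≈ 1,162.04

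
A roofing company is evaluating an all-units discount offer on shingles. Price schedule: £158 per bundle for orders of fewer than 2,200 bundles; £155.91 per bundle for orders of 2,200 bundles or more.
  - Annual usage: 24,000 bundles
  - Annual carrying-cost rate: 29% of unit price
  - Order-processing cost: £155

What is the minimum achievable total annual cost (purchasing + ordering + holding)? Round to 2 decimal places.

H₁ = 29%×£158 = £45.8200;  H₂ = 29%×£155.91 = £45.2139
EOQ₁ = √(2×24,000×155/45.8200) = 402.96  (< 2,200, feasible at tier 1)
EOQ₂ = √(2×24,000×155/45.2139) = 405.65  (< 2,200 → use Q = 2,200 at tier-2 price)
TC(tier 1 (EOQ₁), Q≈403.0) = £3,810,463.50
TC(tier 2, Q≈2,200.0) = £3,793,266.20
Minimum at tier 2: £3,793,266.20

£3,793,266.20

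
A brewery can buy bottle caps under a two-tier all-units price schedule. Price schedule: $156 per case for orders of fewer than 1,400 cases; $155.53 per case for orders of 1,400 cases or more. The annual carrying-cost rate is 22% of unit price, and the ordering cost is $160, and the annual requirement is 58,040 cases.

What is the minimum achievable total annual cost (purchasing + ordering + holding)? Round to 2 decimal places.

$9,057,545.96

H₁ = 22%×$156 = $34.3200;  H₂ = 22%×$155.53 = $34.2166
EOQ₁ = √(2×58,040×160/34.3200) = 735.64  (< 1,400, feasible at tier 1)
EOQ₂ = √(2×58,040×160/34.2166) = 736.75  (< 1,400 → use Q = 1,400 at tier-2 price)
TC(tier 1 (EOQ₁), Q≈735.6) = $9,079,487.15
TC(tier 2, Q≈1,400.0) = $9,057,545.96
Minimum at tier 2: $9,057,545.96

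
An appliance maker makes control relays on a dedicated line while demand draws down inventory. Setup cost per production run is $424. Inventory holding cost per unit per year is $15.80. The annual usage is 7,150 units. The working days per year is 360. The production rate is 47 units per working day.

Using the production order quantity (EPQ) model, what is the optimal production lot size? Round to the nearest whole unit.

d = 7,150/360 = 19.8611 units/day;  effective holding cost H(1 − d/p) = 15.8·(1 − 19.8611/47) = 9.12329
Q* = √(2DS / H_eff) = √(2·7,150·424 / 9.12329) ≈ 815.22

815 units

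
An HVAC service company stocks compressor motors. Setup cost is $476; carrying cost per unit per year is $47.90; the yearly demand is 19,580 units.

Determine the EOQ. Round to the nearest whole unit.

624 units

2DS/H = 2·19,580·476/47.9 = 389,147.39
EOQ = √389,147.39 ≈ 623.82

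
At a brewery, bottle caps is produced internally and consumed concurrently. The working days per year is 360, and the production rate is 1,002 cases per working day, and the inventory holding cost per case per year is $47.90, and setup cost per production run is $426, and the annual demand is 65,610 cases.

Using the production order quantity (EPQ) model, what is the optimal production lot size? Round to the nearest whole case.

1,194 cases

d = 65,610/360 = 182.2500 cases/day;  effective holding cost H(1 − d/p) = 47.9·(1 − 182.2500/1002) = 39.18765
Q* = √(2DS / H_eff) = √(2·65,610·426 / 39.18765) ≈ 1,194.35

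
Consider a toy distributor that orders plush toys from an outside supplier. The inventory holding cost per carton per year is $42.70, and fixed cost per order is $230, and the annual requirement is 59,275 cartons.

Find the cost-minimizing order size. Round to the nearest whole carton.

799 cartons

2DS/H = 2·59,275·230/42.7 = 638,559.72
EOQ = √638,559.72 ≈ 799.10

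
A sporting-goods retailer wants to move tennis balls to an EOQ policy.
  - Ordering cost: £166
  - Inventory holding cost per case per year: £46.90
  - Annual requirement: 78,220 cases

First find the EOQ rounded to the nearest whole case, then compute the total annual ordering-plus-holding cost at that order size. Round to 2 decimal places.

Optimal lot size Q* = (2 × 78,220 × £166 / £46.9)^½ ≈ 744.12 → Q = 744 cases
Annual ordering cost = (D/Q)·S = (78,220/744) × 166 = £17,452.31
Annual holding cost  = (Q/2)·H = (744/2) × 46.9 = £17,446.80
Total = £17,452.31 + £17,446.80 = £34,899.11

£34,899.11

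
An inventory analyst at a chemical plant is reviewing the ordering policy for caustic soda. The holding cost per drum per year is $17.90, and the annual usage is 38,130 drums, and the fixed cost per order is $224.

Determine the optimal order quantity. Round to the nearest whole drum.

977 drums

2DS/H = 2·38,130·224/17.9 = 954,315.08
EOQ = √954,315.08 ≈ 976.89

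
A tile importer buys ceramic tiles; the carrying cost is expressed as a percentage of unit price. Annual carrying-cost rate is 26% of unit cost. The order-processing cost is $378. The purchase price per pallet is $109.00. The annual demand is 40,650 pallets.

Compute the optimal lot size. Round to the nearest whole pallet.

H = i·C = 0.26 × $109 = $28.3400 per pallet-year
Optimal lot size Q* = (2 × 40,650 × $378 / $28.34)^½ ≈ 1,041.34

1,041 pallets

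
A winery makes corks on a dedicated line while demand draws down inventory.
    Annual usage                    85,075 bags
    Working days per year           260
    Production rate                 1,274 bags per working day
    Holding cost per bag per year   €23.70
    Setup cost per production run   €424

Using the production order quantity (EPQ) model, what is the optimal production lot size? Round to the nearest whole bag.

2,024 bags

d = 85,075/260 = 327.2115 bags/day;  effective holding cost H(1 − d/p) = 23.7·(1 − 327.2115/1274) = 17.61294
Q* = √(2DS / H_eff) = √(2·85,075·424 / 17.61294) ≈ 2,023.87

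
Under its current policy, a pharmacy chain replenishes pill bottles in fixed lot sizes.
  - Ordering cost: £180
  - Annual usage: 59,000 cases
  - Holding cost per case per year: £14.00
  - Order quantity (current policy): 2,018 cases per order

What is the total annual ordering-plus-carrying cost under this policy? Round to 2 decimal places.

£19,388.64

Orders/yr = 59,000/2,018 = 29.237; ordering cost = 29.237 × £180 = £5,262.64
Average inventory = 2,018/2 = 1009; holding cost = 1009 × £14 = £14,126.00
Total = £5,262.64 + £14,126.00 = £19,388.64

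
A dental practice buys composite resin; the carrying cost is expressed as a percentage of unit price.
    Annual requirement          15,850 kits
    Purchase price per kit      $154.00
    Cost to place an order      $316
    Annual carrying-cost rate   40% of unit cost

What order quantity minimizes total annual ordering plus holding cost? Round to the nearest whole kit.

403 kits

Carrying cost H = $154 × 40% = $61.6000/kit/yr
Optimal lot size Q* = (2 × 15,850 × $316 / $61.6)^½ ≈ 403.26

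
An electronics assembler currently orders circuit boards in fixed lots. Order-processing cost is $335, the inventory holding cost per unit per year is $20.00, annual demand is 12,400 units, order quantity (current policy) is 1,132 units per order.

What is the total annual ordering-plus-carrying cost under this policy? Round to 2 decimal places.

Ordering: D/Q × S = 12,400/1,132 × $335 = $3,669.61
Holding:  Q/2 × H = 1,132/2 × $20 = $11,320.00
Total = $3,669.61 + $11,320.00 = $14,989.61

$14,989.61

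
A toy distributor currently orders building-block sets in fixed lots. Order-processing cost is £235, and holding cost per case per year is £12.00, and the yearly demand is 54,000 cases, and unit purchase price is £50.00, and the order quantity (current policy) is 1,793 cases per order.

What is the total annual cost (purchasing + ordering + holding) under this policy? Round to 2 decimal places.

Orders/yr = 54,000/1,793 = 30.117; ordering cost = 30.117 × £235 = £7,077.52
Average inventory = 1,793/2 = 896.5; holding cost = 896.5 × £12 = £10,758.00
Purchase cost = D·C = 54,000 × 50 = £2,700,000.00
Total = £7,077.52 + £10,758.00 + £2,700,000.00 = £2,717,835.52

£2,717,835.52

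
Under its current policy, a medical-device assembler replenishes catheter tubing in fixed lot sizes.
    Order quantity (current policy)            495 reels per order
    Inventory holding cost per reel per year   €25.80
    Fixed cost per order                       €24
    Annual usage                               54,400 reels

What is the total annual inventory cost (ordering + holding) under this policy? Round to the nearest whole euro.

Ordering: D/Q × S = 54,400/495 × €24 = €2,637.58
Holding:  Q/2 × H = 495/2 × €25.8 = €6,385.50
Total = €2,637.58 + €6,385.50 = €9,023.08

€9,023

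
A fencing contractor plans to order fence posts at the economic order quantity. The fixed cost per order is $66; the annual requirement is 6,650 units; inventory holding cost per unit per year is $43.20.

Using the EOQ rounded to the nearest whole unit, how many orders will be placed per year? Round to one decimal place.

46.5 orders per year

Optimal lot size Q* = (2 × 6,650 × $66 / $43.2)^½ ≈ 142.55 → Q = 143
Orders per year = D/Q = 6,650 / 143 = 46.503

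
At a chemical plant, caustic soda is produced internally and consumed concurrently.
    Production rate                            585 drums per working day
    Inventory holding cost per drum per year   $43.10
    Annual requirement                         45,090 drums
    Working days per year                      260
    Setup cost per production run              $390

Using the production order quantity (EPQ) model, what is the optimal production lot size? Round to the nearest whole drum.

Daily demand d = 45,090/260 = 173.423; p = 585; 1 − d/p = 0.70355
EPQ = √(2DS / (H(1 − d/p)))
    = √(2 × 45,090 × 390 / (43.1 × 0.70355)) ≈ 1,076.96

1,077 drums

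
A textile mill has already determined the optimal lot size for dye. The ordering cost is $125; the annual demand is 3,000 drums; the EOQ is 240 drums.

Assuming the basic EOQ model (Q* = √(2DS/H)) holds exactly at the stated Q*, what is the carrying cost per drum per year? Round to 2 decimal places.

From Q* = √(2DS/H) ⇒ Q*² = 2DS/H.
H = 2DS / Q² = 2 × 3,000 × 125 / 240² = 13.0208

$13.02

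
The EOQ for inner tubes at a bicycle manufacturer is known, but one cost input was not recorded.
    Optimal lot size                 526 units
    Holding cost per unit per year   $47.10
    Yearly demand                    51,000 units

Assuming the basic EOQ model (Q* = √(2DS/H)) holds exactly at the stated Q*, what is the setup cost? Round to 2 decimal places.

From Q* = √(2DS/H) ⇒ Q*² = 2DS/H.
S = Q²H / (2D) = 526² × 47.1 / (2 × 51,000) = 127.7592

$127.76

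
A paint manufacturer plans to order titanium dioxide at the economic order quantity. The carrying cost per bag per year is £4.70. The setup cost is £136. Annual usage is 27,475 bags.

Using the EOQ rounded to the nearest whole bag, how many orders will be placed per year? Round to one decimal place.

Q* = √(2·D·S / H) = √(2·27,475·136 / 4.7) = √1,590,042.6 ≈ 1,260.97 → Q = 1,261
Orders per year = D/Q = 27,475 / 1,261 = 21.788

21.8 orders per year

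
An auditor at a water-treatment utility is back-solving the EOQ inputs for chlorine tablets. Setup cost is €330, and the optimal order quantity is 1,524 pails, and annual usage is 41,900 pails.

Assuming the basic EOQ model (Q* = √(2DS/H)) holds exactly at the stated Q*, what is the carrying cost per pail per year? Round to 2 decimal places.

€11.91

EOQ relation: Q² = 2DS/H, so rearrange for the unknown.
H = 2DS / Q² = 2 × 41,900 × 330 / 1,524² = 11.9066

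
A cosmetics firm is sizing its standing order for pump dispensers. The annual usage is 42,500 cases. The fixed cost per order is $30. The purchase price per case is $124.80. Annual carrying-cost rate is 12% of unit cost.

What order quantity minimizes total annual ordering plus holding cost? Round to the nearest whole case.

413 cases

Holding cost per case per year: H = 12% × $124.8 = $14.9760
Q* = √(2·D·S / H) = √(2·42,500·30 / 14.976) = √170,272.4 ≈ 412.64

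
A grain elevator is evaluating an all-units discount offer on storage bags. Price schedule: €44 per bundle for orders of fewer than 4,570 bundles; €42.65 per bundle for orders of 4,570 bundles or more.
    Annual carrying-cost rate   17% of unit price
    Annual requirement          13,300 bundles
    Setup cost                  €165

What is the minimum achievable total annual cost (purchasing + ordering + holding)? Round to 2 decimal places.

H₁ = 17%×€44 = €7.4800;  H₂ = 17%×€42.65 = €7.2505
EOQ₁ = √(2×13,300×165/7.4800) = 766.01  (< 4,570, feasible at tier 1)
EOQ₂ = √(2×13,300×165/7.2505) = 778.03  (< 4,570 → use Q = 4,570 at tier-2 price)
TC(tier 1 (EOQ₁), Q≈766.0) = €590,929.72
TC(tier 2, Q≈4,570.0) = €584,292.59
Minimum at tier 2: €584,292.59

€584,292.59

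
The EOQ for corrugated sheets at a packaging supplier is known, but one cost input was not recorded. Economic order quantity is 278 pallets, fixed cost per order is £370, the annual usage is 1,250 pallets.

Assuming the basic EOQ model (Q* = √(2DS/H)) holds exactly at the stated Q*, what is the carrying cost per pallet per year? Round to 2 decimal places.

£11.97

From Q* = √(2DS/H) ⇒ Q*² = 2DS/H.
H = 2DS / Q² = 2 × 1,250 × 370 / 278² = 11.9688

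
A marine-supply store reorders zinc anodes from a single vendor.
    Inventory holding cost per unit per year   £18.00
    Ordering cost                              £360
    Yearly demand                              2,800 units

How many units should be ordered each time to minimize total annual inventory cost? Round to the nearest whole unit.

2DS/H = 2·2,800·360/18 = 112,000.00
EOQ = √112,000.00 ≈ 334.66

335 units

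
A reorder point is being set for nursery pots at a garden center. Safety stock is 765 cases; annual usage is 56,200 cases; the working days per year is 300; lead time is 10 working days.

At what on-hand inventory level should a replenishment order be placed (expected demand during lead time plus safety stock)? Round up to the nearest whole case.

2,639 cases

Daily demand d = 56,200 / 300 = 187.333 cases/day
Demand during lead time = 187.333 × 10 = 1,873.33
Reorder point = 1,873.33 + 765 = 2,638.33 → round up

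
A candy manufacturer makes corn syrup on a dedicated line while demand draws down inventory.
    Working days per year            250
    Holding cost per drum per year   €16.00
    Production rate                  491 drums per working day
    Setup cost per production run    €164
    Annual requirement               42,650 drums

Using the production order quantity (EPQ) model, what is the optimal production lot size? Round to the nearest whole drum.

d = 42,650/250 = 170.6000 drums/day;  effective holding cost H(1 − d/p) = 16·(1 − 170.6000/491) = 10.44073
Q* = √(2DS / H_eff) = √(2·42,650·164 / 10.44073) ≈ 1,157.53

1,158 drums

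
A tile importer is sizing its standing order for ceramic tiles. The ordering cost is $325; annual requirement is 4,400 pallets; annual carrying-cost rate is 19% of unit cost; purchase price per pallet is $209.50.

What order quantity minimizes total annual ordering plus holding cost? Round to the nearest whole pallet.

268 pallets

H = i·C = 0.19 × $209.5 = $39.8050 per pallet-year
EOQ = √(2DS/H) = √(2 × 4,400 × 325 / 39.805)
    = √(71,850.27) ≈ 268.05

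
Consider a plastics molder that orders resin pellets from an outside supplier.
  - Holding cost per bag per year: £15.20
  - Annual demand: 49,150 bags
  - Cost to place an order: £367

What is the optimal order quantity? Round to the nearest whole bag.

1,541 bags

2DS/H = 2·49,150·367/15.2 = 2,373,427.63
EOQ = √2,373,427.63 ≈ 1,540.59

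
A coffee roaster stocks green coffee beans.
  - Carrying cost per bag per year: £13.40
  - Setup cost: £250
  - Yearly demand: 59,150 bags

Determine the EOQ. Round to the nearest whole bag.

Optimal lot size Q* = (2 × 59,150 × £250 / £13.4)^½ ≈ 1,485.63

1,486 bags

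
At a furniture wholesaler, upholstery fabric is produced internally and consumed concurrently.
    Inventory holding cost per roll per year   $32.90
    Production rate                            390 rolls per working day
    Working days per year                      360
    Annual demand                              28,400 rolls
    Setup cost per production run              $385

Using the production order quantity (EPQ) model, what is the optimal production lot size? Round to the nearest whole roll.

913 rolls

Daily demand d = 28,400/360 = 78.889; p = 390; 1 − d/p = 0.79772
EPQ = √(2DS / (H(1 − d/p)))
    = √(2 × 28,400 × 385 / (32.9 × 0.79772)) ≈ 912.81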